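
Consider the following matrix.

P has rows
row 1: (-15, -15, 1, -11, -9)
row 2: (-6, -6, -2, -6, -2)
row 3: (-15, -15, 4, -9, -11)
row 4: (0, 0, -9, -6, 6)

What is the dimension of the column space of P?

2

Row reduce to echelon form.
R2 ← R2 − (2/5)·R1: [0, 0, -12/5, -8/5, 8/5]
R3 ← R3 − R1: [0, 0, 3, 2, -2]
R3 ← R3 + (5/4)·R2: [0, 0, 0, 0, 0]
R4 ← R4 − (15/4)·R2: [0, 0, 0, 0, 0]
Echelon form has 2 nonzero rows, so rank(P) = 2.
The column space has dimension equal to the rank: 2.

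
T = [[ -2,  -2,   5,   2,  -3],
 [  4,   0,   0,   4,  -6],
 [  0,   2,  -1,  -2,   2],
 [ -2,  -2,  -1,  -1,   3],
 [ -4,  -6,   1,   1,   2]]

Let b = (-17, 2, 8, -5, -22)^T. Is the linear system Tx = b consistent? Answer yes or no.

Row reduce the augmented matrix [T | b].
R2 ← R2 + (2)·R1: [0, -4, 10, 8, -12, -32]
R4 ← R4 − R1: [0, 0, -6, -3, 6, 12]
R5 ← R5 − (2)·R1: [0, -2, -9, -3, 8, 12]
R3 ← R3 + (1/2)·R2: [0, 0, 4, 2, -4, -8]
R5 ← R5 − (1/2)·R2: [0, 0, -14, -7, 14, 28]
R4 ← R4 + (3/2)·R3: [0, 0, 0, 0, 0, 0]
R5 ← R5 + (7/2)·R3: [0, 0, 0, 0, 0, 0]
The echelon form has 3 nonzero rows, and every pivot lies in the first 5 columns, so rank(T) = rank([T|b]) = 3.
The system is consistent.

yes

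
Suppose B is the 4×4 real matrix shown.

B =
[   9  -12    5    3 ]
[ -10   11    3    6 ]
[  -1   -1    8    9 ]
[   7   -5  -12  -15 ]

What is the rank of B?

Row reduce to echelon form.
R2 ← R2 + (10/9)·R1: [0, -7/3, 77/9, 28/3]
R3 ← R3 + (1/9)·R1: [0, -7/3, 77/9, 28/3]
R4 ← R4 − (7/9)·R1: [0, 13/3, -143/9, -52/3]
R3 ← R3 − R2: [0, 0, 0, 0]
R4 ← R4 + (13/7)·R2: [0, 0, 0, 0]
Echelon form has 2 nonzero rows, so rank(B) = 2.

2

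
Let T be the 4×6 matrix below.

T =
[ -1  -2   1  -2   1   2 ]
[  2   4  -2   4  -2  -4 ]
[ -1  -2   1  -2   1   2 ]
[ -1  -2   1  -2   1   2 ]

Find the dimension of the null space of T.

Row reduce to echelon form.
R2 ← R2 + (2)·R1: [0, 0, 0, 0, 0, 0]
R3 ← R3 − R1: [0, 0, 0, 0, 0, 0]
R4 ← R4 − R1: [0, 0, 0, 0, 0, 0]
1 nonzero row, so rank(T) = 1.
T has 6 columns; by rank–nullity, nullity = 6 − 1 = 5.

5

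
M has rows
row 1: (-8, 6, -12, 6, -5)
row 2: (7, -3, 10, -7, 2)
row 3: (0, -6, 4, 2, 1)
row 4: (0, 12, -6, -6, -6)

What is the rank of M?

Row reduce to echelon form.
R2 ← R2 + (7/8)·R1: [0, 9/4, -1/2, -7/4, -19/8]
R3 ← R3 + (8/3)·R2: [0, 0, 8/3, -8/3, -16/3]
R4 ← R4 − (16/3)·R2: [0, 0, -10/3, 10/3, 20/3]
R4 ← R4 + (5/4)·R3: [0, 0, 0, 0, 0]
Echelon form has 3 nonzero rows, so rank(M) = 3.

3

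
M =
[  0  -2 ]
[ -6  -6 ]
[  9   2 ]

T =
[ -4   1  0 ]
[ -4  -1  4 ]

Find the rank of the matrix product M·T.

First compute MT:
[[  8,   2,  -8],
 [ 48,   0, -24],
 [-44,   7,   8]]
Now row reduce the product.
R2 ← R2 − (6)·R1: [0, -12, 24]
R3 ← R3 + (11/2)·R1: [0, 18, -36]
R3 ← R3 + (3/2)·R2: [0, 0, 0]
2 nonzero rows, so rank(MT) = 2.

2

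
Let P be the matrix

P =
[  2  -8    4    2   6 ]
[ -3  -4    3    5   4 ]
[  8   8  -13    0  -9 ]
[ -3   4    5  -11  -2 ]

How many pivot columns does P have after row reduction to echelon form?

Row reduce to echelon form.
R2 ← R2 + (3/2)·R1: [0, -16, 9, 8, 13]
R3 ← R3 − (4)·R1: [0, 40, -29, -8, -33]
R4 ← R4 + (3/2)·R1: [0, -8, 11, -8, 7]
R3 ← R3 + (5/2)·R2: [0, 0, -13/2, 12, -1/2]
R4 ← R4 − (1/2)·R2: [0, 0, 13/2, -12, 1/2]
R4 ← R4 + R3: [0, 0, 0, 0, 0]
Echelon form has 3 nonzero rows, so rank(P) = 3.
Each nonzero row contributes one pivot column: 3 pivot columns.

3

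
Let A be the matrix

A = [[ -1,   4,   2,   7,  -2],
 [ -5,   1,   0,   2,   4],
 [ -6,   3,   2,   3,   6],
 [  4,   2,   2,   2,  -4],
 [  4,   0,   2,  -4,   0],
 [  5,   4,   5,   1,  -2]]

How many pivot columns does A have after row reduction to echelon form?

3

Row reduce to echelon form.
R2 ← R2 − (5)·R1: [0, -19, -10, -33, 14]
R3 ← R3 − (6)·R1: [0, -21, -10, -39, 18]
R4 ← R4 + (4)·R1: [0, 18, 10, 30, -12]
R5 ← R5 + (4)·R1: [0, 16, 10, 24, -8]
R6 ← R6 + (5)·R1: [0, 24, 15, 36, -12]
R3 ← R3 − (21/19)·R2: [0, 0, 20/19, -48/19, 48/19]
R4 ← R4 + (18/19)·R2: [0, 0, 10/19, -24/19, 24/19]
R5 ← R5 + (16/19)·R2: [0, 0, 30/19, -72/19, 72/19]
R6 ← R6 + (24/19)·R2: [0, 0, 45/19, -108/19, 108/19]
R4 ← R4 − (1/2)·R3: [0, 0, 0, 0, 0]
R5 ← R5 − (3/2)·R3: [0, 0, 0, 0, 0]
R6 ← R6 − (9/4)·R3: [0, 0, 0, 0, 0]
Echelon form has 3 nonzero rows, so rank(A) = 3.
Each nonzero row contributes one pivot column: 3 pivot columns.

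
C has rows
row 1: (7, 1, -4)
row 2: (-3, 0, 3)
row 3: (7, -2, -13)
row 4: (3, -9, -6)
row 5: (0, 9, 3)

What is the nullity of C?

Row reduce to echelon form.
R2 ← R2 + (3/7)·R1: [0, 3/7, 9/7]
R3 ← R3 − R1: [0, -3, -9]
R4 ← R4 − (3/7)·R1: [0, -66/7, -30/7]
R3 ← R3 + (7)·R2: [0, 0, 0]
R4 ← R4 + (22)·R2: [0, 0, 24]
R5 ← R5 − (21)·R2: [0, 0, -24]
Swap R3 ↔ R4
R5 ← R5 + R3: [0, 0, 0]
3 nonzero rows, so rank(C) = 3.
C has 3 columns; by rank–nullity, nullity = 3 − 3 = 0.

0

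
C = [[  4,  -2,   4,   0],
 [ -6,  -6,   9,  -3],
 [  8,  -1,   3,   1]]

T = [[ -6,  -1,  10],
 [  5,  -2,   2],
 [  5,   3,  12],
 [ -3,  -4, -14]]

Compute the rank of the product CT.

First compute CT:
[[-14,  12,  84],
 [ 60,  57,  78],
 [-41,  -1, 100]]
Now row reduce the product.
R2 ← R2 + (30/7)·R1: [0, 759/7, 438]
R3 ← R3 − (41/14)·R1: [0, -253/7, -146]
R3 ← R3 + (1/3)·R2: [0, 0, 0]
2 nonzero rows, so rank(CT) = 2.

2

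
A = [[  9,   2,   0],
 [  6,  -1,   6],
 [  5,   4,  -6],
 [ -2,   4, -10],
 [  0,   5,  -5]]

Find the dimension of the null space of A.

Row reduce to echelon form.
R2 ← R2 − (2/3)·R1: [0, -7/3, 6]
R3 ← R3 − (5/9)·R1: [0, 26/9, -6]
R4 ← R4 + (2/9)·R1: [0, 40/9, -10]
R3 ← R3 + (26/21)·R2: [0, 0, 10/7]
R4 ← R4 + (40/21)·R2: [0, 0, 10/7]
R5 ← R5 + (15/7)·R2: [0, 0, 55/7]
R4 ← R4 − R3: [0, 0, 0]
R5 ← R5 − (11/2)·R3: [0, 0, 0]
3 nonzero rows, so rank(A) = 3.
A has 3 columns; by rank–nullity, nullity = 3 − 3 = 0.

0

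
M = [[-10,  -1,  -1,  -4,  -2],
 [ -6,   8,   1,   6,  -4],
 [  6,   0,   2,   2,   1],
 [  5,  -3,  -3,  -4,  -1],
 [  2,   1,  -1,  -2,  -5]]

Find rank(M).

5

Row reduce to echelon form.
R2 ← R2 − (3/5)·R1: [0, 43/5, 8/5, 42/5, -14/5]
R3 ← R3 + (3/5)·R1: [0, -3/5, 7/5, -2/5, -1/5]
R4 ← R4 + (1/2)·R1: [0, -7/2, -7/2, -6, -2]
R5 ← R5 + (1/5)·R1: [0, 4/5, -6/5, -14/5, -27/5]
R3 ← R3 + (3/43)·R2: [0, 0, 65/43, 8/43, -17/43]
R4 ← R4 + (35/86)·R2: [0, 0, -245/86, -111/43, -135/43]
R5 ← R5 − (4/43)·R2: [0, 0, -58/43, -154/43, -221/43]
R4 ← R4 + (49/26)·R3: [0, 0, 0, -29/13, -101/26]
R5 ← R5 + (58/65)·R3: [0, 0, 0, -222/65, -357/65]
R5 ← R5 − (222/145)·R4: [0, 0, 0, 0, 66/145]
Echelon form has 5 nonzero rows, so rank(M) = 5.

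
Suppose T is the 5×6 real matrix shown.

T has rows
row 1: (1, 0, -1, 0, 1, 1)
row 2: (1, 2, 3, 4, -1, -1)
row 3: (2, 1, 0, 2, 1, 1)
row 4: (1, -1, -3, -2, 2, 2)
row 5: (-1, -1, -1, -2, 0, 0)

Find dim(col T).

Row reduce to echelon form.
R2 ← R2 − R1: [0, 2, 4, 4, -2, -2]
R3 ← R3 − (2)·R1: [0, 1, 2, 2, -1, -1]
R4 ← R4 − R1: [0, -1, -2, -2, 1, 1]
R5 ← R5 + R1: [0, -1, -2, -2, 1, 1]
R3 ← R3 − (1/2)·R2: [0, 0, 0, 0, 0, 0]
R4 ← R4 + (1/2)·R2: [0, 0, 0, 0, 0, 0]
R5 ← R5 + (1/2)·R2: [0, 0, 0, 0, 0, 0]
Echelon form has 2 nonzero rows, so rank(T) = 2.
The column space has dimension equal to the rank: 2.

2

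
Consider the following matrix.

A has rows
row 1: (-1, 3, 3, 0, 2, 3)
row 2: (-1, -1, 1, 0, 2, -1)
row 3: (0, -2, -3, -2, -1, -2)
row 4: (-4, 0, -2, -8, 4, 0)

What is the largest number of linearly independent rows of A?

Row reduce to echelon form.
R2 ← R2 − R1: [0, -4, -2, 0, 0, -4]
R4 ← R4 − (4)·R1: [0, -12, -14, -8, -4, -12]
R3 ← R3 − (1/2)·R2: [0, 0, -2, -2, -1, 0]
R4 ← R4 − (3)·R2: [0, 0, -8, -8, -4, 0]
R4 ← R4 − (4)·R3: [0, 0, 0, 0, 0, 0]
Echelon form has 3 nonzero rows, so rank(A) = 3.
The rank gives the maximum number of linearly independent rows: 3.

3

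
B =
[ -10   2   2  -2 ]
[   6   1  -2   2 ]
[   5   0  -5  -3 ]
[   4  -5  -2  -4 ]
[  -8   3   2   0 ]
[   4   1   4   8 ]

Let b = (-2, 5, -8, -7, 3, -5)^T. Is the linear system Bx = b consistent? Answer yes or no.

Row reduce the augmented matrix [B | b].
R2 ← R2 + (3/5)·R1: [0, 11/5, -4/5, 4/5, 19/5]
R3 ← R3 + (1/2)·R1: [0, 1, -4, -4, -9]
R4 ← R4 + (2/5)·R1: [0, -21/5, -6/5, -24/5, -39/5]
R5 ← R5 − (4/5)·R1: [0, 7/5, 2/5, 8/5, 23/5]
R6 ← R6 + (2/5)·R1: [0, 9/5, 24/5, 36/5, -29/5]
R3 ← R3 − (5/11)·R2: [0, 0, -40/11, -48/11, -118/11]
R4 ← R4 + (21/11)·R2: [0, 0, -30/11, -36/11, -6/11]
R5 ← R5 − (7/11)·R2: [0, 0, 10/11, 12/11, 24/11]
R6 ← R6 − (9/11)·R2: [0, 0, 60/11, 72/11, -98/11]
R4 ← R4 − (3/4)·R3: [0, 0, 0, 0, 15/2]
R5 ← R5 + (1/4)·R3: [0, 0, 0, 0, -1/2]
R6 ← R6 + (3/2)·R3: [0, 0, 0, 0, -25]
R5 ← R5 + (1/15)·R4: [0, 0, 0, 0, 0]
R6 ← R6 + (10/3)·R4: [0, 0, 0, 0, 0]
The echelon form has 4 nonzero rows; the last pivot sits in the augmented column, so rank(B) = 3 but rank([B|b]) = 4.
Since the ranks differ, the system is inconsistent.

no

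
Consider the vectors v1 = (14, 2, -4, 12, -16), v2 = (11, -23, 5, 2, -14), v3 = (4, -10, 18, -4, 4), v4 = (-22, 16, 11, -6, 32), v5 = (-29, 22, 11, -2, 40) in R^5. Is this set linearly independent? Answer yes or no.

Form the matrix with these vectors as rows and row reduce.
R2 ← R2 − (11/14)·R1: [0, -172/7, 57/7, -52/7, -10/7]
R3 ← R3 − (2/7)·R1: [0, -74/7, 134/7, -52/7, 60/7]
R4 ← R4 + (11/7)·R1: [0, 134/7, 33/7, 90/7, 48/7]
R5 ← R5 + (29/14)·R1: [0, 183/7, 19/7, 160/7, 48/7]
R3 ← R3 − (37/86)·R2: [0, 0, 1345/86, -182/43, 395/43]
R4 ← R4 + (67/86)·R2: [0, 0, 951/86, 304/43, 247/43]
R5 ← R5 + (183/172)·R2: [0, 0, 1957/172, 643/43, 459/86]
R4 ← R4 − (951/1345)·R3: [0, 0, 0, 13534/1345, -202/269]
R5 ← R5 − (1957/2690)·R3: [0, 0, 0, 24254/1345, -362/269]
R5 ← R5 − (181/101)·R4: [0, 0, 0, 0, 0]
4 nonzero rows, so the 5 vectors span a space of dimension 4.
Since 4 < 5, the vectors are linearly dependent.

no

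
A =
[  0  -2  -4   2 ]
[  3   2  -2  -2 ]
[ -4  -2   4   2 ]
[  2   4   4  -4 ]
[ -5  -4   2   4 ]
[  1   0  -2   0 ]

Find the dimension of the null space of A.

2

Row reduce to echelon form.
Swap R1 ↔ R2
R3 ← R3 + (4/3)·R1: [0, 2/3, 4/3, -2/3]
R4 ← R4 − (2/3)·R1: [0, 8/3, 16/3, -8/3]
R5 ← R5 + (5/3)·R1: [0, -2/3, -4/3, 2/3]
R6 ← R6 − (1/3)·R1: [0, -2/3, -4/3, 2/3]
R3 ← R3 + (1/3)·R2: [0, 0, 0, 0]
R4 ← R4 + (4/3)·R2: [0, 0, 0, 0]
R5 ← R5 − (1/3)·R2: [0, 0, 0, 0]
R6 ← R6 − (1/3)·R2: [0, 0, 0, 0]
2 nonzero rows, so rank(A) = 2.
A has 4 columns; by rank–nullity, nullity = 4 − 2 = 2.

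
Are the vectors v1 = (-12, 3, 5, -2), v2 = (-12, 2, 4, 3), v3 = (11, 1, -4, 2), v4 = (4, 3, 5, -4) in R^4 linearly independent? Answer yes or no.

Form the matrix with these vectors as rows and row reduce.
R2 ← R2 − R1: [0, -1, -1, 5]
R3 ← R3 + (11/12)·R1: [0, 15/4, 7/12, 1/6]
R4 ← R4 + (1/3)·R1: [0, 4, 20/3, -14/3]
R3 ← R3 + (15/4)·R2: [0, 0, -19/6, 227/12]
R4 ← R4 + (4)·R2: [0, 0, 8/3, 46/3]
R4 ← R4 + (16/19)·R3: [0, 0, 0, 594/19]
4 nonzero rows, so the 4 vectors span a space of dimension 4.
Since 4 = 4, the vectors are linearly independent.

yes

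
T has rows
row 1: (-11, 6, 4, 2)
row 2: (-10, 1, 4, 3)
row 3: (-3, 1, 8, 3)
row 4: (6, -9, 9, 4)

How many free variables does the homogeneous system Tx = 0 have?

Row reduce to echelon form.
R2 ← R2 − (10/11)·R1: [0, -49/11, 4/11, 13/11]
R3 ← R3 − (3/11)·R1: [0, -7/11, 76/11, 27/11]
R4 ← R4 + (6/11)·R1: [0, -63/11, 123/11, 56/11]
R3 ← R3 − (1/7)·R2: [0, 0, 48/7, 16/7]
R4 ← R4 − (9/7)·R2: [0, 0, 75/7, 25/7]
R4 ← R4 − (25/16)·R3: [0, 0, 0, 0]
3 nonzero rows, so rank(T) = 3.
T has 4 columns; by rank–nullity, nullity = 4 − 3 = 1.

1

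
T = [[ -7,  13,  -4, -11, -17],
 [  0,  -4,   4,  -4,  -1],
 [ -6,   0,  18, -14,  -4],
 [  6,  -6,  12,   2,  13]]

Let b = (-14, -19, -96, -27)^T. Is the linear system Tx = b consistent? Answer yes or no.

yes

Row reduce the augmented matrix [T | b].
R3 ← R3 − (6/7)·R1: [0, -78/7, 150/7, -32/7, 74/7, -84]
R4 ← R4 + (6/7)·R1: [0, 36/7, 60/7, -52/7, -11/7, -39]
R3 ← R3 − (39/14)·R2: [0, 0, 72/7, 46/7, 187/14, -435/14]
R4 ← R4 + (9/7)·R2: [0, 0, 96/7, -88/7, -20/7, -444/7]
R4 ← R4 − (4/3)·R3: [0, 0, 0, -64/3, -62/3, -22]
The echelon form has 4 nonzero rows, and every pivot lies in the first 5 columns, so rank(T) = rank([T|b]) = 4.
The system is consistent.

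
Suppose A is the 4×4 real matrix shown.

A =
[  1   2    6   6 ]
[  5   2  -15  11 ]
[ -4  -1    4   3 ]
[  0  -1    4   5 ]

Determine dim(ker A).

0

Row reduce to echelon form.
R2 ← R2 − (5)·R1: [0, -8, -45, -19]
R3 ← R3 + (4)·R1: [0, 7, 28, 27]
R3 ← R3 + (7/8)·R2: [0, 0, -91/8, 83/8]
R4 ← R4 − (1/8)·R2: [0, 0, 77/8, 59/8]
R4 ← R4 + (11/13)·R3: [0, 0, 0, 210/13]
4 nonzero rows, so rank(A) = 4.
A has 4 columns; by rank–nullity, nullity = 4 − 4 = 0.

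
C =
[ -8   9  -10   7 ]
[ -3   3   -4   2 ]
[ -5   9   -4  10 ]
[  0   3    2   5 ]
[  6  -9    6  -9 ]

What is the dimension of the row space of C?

2

Row reduce to echelon form.
R2 ← R2 − (3/8)·R1: [0, -3/8, -1/4, -5/8]
R3 ← R3 − (5/8)·R1: [0, 27/8, 9/4, 45/8]
R5 ← R5 + (3/4)·R1: [0, -9/4, -3/2, -15/4]
R3 ← R3 + (9)·R2: [0, 0, 0, 0]
R4 ← R4 + (8)·R2: [0, 0, 0, 0]
R5 ← R5 − (6)·R2: [0, 0, 0, 0]
Echelon form has 2 nonzero rows, so rank(C) = 2.
The row space has dimension equal to the rank: 2.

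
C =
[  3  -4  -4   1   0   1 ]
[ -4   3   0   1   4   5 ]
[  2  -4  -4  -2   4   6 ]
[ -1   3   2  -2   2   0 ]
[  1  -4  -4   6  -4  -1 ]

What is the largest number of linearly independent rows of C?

Row reduce to echelon form.
R2 ← R2 + (4/3)·R1: [0, -7/3, -16/3, 7/3, 4, 19/3]
R3 ← R3 − (2/3)·R1: [0, -4/3, -4/3, -8/3, 4, 16/3]
R4 ← R4 + (1/3)·R1: [0, 5/3, 2/3, -5/3, 2, 1/3]
R5 ← R5 − (1/3)·R1: [0, -8/3, -8/3, 17/3, -4, -4/3]
R3 ← R3 − (4/7)·R2: [0, 0, 12/7, -4, 12/7, 12/7]
R4 ← R4 + (5/7)·R2: [0, 0, -22/7, 0, 34/7, 34/7]
R5 ← R5 − (8/7)·R2: [0, 0, 24/7, 3, -60/7, -60/7]
R4 ← R4 + (11/6)·R3: [0, 0, 0, -22/3, 8, 8]
R5 ← R5 − (2)·R3: [0, 0, 0, 11, -12, -12]
R5 ← R5 + (3/2)·R4: [0, 0, 0, 0, 0, 0]
Echelon form has 4 nonzero rows, so rank(C) = 4.
The rank gives the maximum number of linearly independent rows: 4.

4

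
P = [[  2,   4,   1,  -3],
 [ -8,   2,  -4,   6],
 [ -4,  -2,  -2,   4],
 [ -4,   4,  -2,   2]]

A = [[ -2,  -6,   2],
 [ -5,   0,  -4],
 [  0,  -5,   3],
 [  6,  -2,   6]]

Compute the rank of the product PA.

2

First compute PA:
[[-42, -11, -27],
 [ 42,  56,   0],
 [ 42,  26,  18],
 [  0,  30, -18]]
Now row reduce the product.
R2 ← R2 + R1: [0, 45, -27]
R3 ← R3 + R1: [0, 15, -9]
R3 ← R3 − (1/3)·R2: [0, 0, 0]
R4 ← R4 − (2/3)·R2: [0, 0, 0]
2 nonzero rows, so rank(PA) = 2.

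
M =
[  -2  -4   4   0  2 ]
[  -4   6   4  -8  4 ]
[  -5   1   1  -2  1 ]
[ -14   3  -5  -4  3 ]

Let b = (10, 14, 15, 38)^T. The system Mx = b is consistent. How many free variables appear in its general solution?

1

Row reduce the augmented matrix [M | b].
R2 ← R2 − (2)·R1: [0, 14, -4, -8, 0, -6]
R3 ← R3 − (5/2)·R1: [0, 11, -9, -2, -4, -10]
R4 ← R4 − (7)·R1: [0, 31, -33, -4, -11, -32]
R3 ← R3 − (11/14)·R2: [0, 0, -41/7, 30/7, -4, -37/7]
R4 ← R4 − (31/14)·R2: [0, 0, -169/7, 96/7, -11, -131/7]
R4 ← R4 − (169/41)·R3: [0, 0, 0, -162/41, 225/41, 126/41]
The echelon form has 4 nonzero rows, and every pivot lies in the first 5 columns, so rank(M) = rank([M|b]) = 4.
The system is consistent.
Free variables = (unknowns) − (rank) = 5 − 4 = 1.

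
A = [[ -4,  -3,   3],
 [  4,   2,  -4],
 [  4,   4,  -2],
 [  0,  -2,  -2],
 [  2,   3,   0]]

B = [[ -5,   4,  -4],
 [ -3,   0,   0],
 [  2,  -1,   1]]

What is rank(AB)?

2

First compute AB:
[[ 35, -19,  19],
 [-34,  20, -20],
 [-36,  18, -18],
 [  2,   2,  -2],
 [-19,   8,  -8]]
Now row reduce the product.
R2 ← R2 + (34/35)·R1: [0, 54/35, -54/35]
R3 ← R3 + (36/35)·R1: [0, -54/35, 54/35]
R4 ← R4 − (2/35)·R1: [0, 108/35, -108/35]
R5 ← R5 + (19/35)·R1: [0, -81/35, 81/35]
R3 ← R3 + R2: [0, 0, 0]
R4 ← R4 − (2)·R2: [0, 0, 0]
R5 ← R5 + (3/2)·R2: [0, 0, 0]
2 nonzero rows, so rank(AB) = 2.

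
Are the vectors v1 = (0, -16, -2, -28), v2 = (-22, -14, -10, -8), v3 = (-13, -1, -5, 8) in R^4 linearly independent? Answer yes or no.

Form the matrix with these vectors as rows and row reduce.
Swap R1 ↔ R2
R3 ← R3 − (13/22)·R1: [0, 80/11, 10/11, 140/11]
R3 ← R3 + (5/11)·R2: [0, 0, 0, 0]
2 nonzero rows, so the 3 vectors span a space of dimension 2.
Since 2 < 3, the vectors are linearly dependent.

no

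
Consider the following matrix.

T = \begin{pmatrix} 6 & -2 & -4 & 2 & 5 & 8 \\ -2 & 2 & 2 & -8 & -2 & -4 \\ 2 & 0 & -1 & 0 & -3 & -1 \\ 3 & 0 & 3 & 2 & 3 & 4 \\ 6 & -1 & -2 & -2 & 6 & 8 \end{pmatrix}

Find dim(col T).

4

Row reduce to echelon form.
R2 ← R2 + (1/3)·R1: [0, 4/3, 2/3, -22/3, -1/3, -4/3]
R3 ← R3 − (1/3)·R1: [0, 2/3, 1/3, -2/3, -14/3, -11/3]
R4 ← R4 − (1/2)·R1: [0, 1, 5, 1, 1/2, 0]
R5 ← R5 − R1: [0, 1, 2, -4, 1, 0]
R3 ← R3 − (1/2)·R2: [0, 0, 0, 3, -9/2, -3]
R4 ← R4 − (3/4)·R2: [0, 0, 9/2, 13/2, 3/4, 1]
R5 ← R5 − (3/4)·R2: [0, 0, 3/2, 3/2, 5/4, 1]
Swap R3 ↔ R4
R5 ← R5 − (1/3)·R3: [0, 0, 0, -2/3, 1, 2/3]
R5 ← R5 + (2/9)·R4: [0, 0, 0, 0, 0, 0]
Echelon form has 4 nonzero rows, so rank(T) = 4.
The column space has dimension equal to the rank: 4.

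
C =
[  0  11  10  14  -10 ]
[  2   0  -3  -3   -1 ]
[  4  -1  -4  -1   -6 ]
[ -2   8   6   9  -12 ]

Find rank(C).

Row reduce to echelon form.
Swap R1 ↔ R2
R3 ← R3 − (2)·R1: [0, -1, 2, 5, -4]
R4 ← R4 + R1: [0, 8, 3, 6, -13]
R3 ← R3 + (1/11)·R2: [0, 0, 32/11, 69/11, -54/11]
R4 ← R4 − (8/11)·R2: [0, 0, -47/11, -46/11, -63/11]
R4 ← R4 + (47/32)·R3: [0, 0, 0, 161/32, -207/16]
Echelon form has 4 nonzero rows, so rank(C) = 4.

4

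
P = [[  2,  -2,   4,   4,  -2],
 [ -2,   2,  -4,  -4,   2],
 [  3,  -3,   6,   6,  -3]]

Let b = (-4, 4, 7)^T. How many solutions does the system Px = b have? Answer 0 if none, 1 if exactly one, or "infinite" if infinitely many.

Row reduce the augmented matrix [P | b].
R2 ← R2 + R1: [0, 0, 0, 0, 0, 0]
R3 ← R3 − (3/2)·R1: [0, 0, 0, 0, 0, 13]
Swap R2 ↔ R3
The echelon form has 2 nonzero rows; the last pivot sits in the augmented column, so rank(P) = 1 but rank([P|b]) = 2.
Since the ranks differ, the system is inconsistent.
It has no solutions.

0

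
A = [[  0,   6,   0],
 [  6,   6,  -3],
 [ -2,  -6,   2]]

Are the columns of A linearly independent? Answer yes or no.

Row reduce A to echelon form.
Swap R1 ↔ R2
R3 ← R3 + (1/3)·R1: [0, -4, 1]
R3 ← R3 + (2/3)·R2: [0, 0, 1]
3 pivots among 3 columns.
Every column is a pivot column, so the columns are linearly independent.

yes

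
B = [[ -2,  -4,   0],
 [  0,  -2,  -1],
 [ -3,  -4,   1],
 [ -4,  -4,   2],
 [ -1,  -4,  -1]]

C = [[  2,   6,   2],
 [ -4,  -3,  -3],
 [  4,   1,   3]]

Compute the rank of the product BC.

First compute BC:
[[ 12,   0,   8],
 [  4,   5,   3],
 [ 14,  -5,   9],
 [ 16, -10,  10],
 [ 10,   5,   7]]
Now row reduce the product.
R2 ← R2 − (1/3)·R1: [0, 5, 1/3]
R3 ← R3 − (7/6)·R1: [0, -5, -1/3]
R4 ← R4 − (4/3)·R1: [0, -10, -2/3]
R5 ← R5 − (5/6)·R1: [0, 5, 1/3]
R3 ← R3 + R2: [0, 0, 0]
R4 ← R4 + (2)·R2: [0, 0, 0]
R5 ← R5 − R2: [0, 0, 0]
2 nonzero rows, so rank(BC) = 2.

2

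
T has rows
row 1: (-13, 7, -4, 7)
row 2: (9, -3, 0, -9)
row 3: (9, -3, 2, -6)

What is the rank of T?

3

Row reduce to echelon form.
R2 ← R2 + (9/13)·R1: [0, 24/13, -36/13, -54/13]
R3 ← R3 + (9/13)·R1: [0, 24/13, -10/13, -15/13]
R3 ← R3 − R2: [0, 0, 2, 3]
Echelon form has 3 nonzero rows, so rank(T) = 3.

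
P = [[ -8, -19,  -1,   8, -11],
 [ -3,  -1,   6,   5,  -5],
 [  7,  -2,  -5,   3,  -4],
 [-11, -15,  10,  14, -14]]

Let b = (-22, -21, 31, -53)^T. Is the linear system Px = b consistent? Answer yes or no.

Row reduce the augmented matrix [P | b].
R2 ← R2 − (3/8)·R1: [0, 49/8, 51/8, 2, -7/8, -51/4]
R3 ← R3 + (7/8)·R1: [0, -149/8, -47/8, 10, -109/8, 47/4]
R4 ← R4 − (11/8)·R1: [0, 89/8, 91/8, 3, 9/8, -91/4]
R3 ← R3 + (149/49)·R2: [0, 0, 662/49, 788/49, -114/7, -1324/49]
R4 ← R4 − (89/49)·R2: [0, 0, -10/49, -31/49, 19/7, 20/49]
R4 ← R4 + (5/331)·R3: [0, 0, 0, -129/331, 817/331, 0]
The echelon form has 4 nonzero rows, and every pivot lies in the first 5 columns, so rank(P) = rank([P|b]) = 4.
The system is consistent.

yes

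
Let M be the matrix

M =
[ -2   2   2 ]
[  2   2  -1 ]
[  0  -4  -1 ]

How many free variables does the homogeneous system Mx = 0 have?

Row reduce to echelon form.
R2 ← R2 + R1: [0, 4, 1]
R3 ← R3 + R2: [0, 0, 0]
2 nonzero rows, so rank(M) = 2.
M has 3 columns; by rank–nullity, nullity = 3 − 2 = 1.

1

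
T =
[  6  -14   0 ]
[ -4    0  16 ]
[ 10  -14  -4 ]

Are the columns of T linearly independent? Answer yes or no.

Row reduce T to echelon form.
R2 ← R2 + (2/3)·R1: [0, -28/3, 16]
R3 ← R3 − (5/3)·R1: [0, 28/3, -4]
R3 ← R3 + R2: [0, 0, 12]
3 pivots among 3 columns.
Every column is a pivot column, so the columns are linearly independent.

yes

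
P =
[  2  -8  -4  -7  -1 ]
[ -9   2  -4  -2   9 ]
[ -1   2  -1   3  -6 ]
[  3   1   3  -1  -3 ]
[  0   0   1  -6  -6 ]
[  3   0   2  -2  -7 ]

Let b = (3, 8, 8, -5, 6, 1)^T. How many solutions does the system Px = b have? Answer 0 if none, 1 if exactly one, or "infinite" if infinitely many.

0

Row reduce the augmented matrix [P | b].
R2 ← R2 + (9/2)·R1: [0, -34, -22, -67/2, 9/2, 43/2]
R3 ← R3 + (1/2)·R1: [0, -2, -3, -1/2, -13/2, 19/2]
R4 ← R4 − (3/2)·R1: [0, 13, 9, 19/2, -3/2, -19/2]
R6 ← R6 − (3/2)·R1: [0, 12, 8, 17/2, -11/2, -7/2]
R3 ← R3 − (1/17)·R2: [0, 0, -29/17, 25/17, -115/17, 140/17]
R4 ← R4 + (13/34)·R2: [0, 0, 10/17, -225/68, 15/68, -87/68]
R6 ← R6 + (6/17)·R2: [0, 0, 4/17, -113/34, -133/34, 139/34]
R4 ← R4 + (10/29)·R3: [0, 0, 0, -325/116, -245/116, 181/116]
R5 ← R5 + (17/29)·R3: [0, 0, 0, -149/29, -289/29, 314/29]
R6 ← R6 + (4/29)·R3: [0, 0, 0, -181/58, -281/58, 303/58]
R5 ← R5 − (596/325)·R4: [0, 0, 0, 0, -396/65, 2589/325]
R6 ← R6 − (362/325)·R4: [0, 0, 0, 0, -162/65, 1133/325]
R6 ← R6 − (9/22)·R5: [0, 0, 0, 0, 0, 5/22]
The echelon form has 6 nonzero rows; the last pivot sits in the augmented column, so rank(P) = 5 but rank([P|b]) = 6.
Since the ranks differ, the system is inconsistent.
It has no solutions.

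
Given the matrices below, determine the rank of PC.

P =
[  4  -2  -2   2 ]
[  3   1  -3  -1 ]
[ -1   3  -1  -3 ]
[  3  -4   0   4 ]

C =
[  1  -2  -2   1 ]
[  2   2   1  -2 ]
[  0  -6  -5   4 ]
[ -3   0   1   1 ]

2

First compute PC:
[[ -6,   0,   2,   2],
 [  8,  14,   9, -12],
 [ 14,  14,   7, -14],
 [-17, -14,  -6,  15]]
Now row reduce the product.
R2 ← R2 + (4/3)·R1: [0, 14, 35/3, -28/3]
R3 ← R3 + (7/3)·R1: [0, 14, 35/3, -28/3]
R4 ← R4 − (17/6)·R1: [0, -14, -35/3, 28/3]
R3 ← R3 − R2: [0, 0, 0, 0]
R4 ← R4 + R2: [0, 0, 0, 0]
2 nonzero rows, so rank(PC) = 2.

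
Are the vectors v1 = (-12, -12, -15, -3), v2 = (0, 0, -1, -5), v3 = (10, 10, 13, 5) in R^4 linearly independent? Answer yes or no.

Form the matrix with these vectors as rows and row reduce.
R3 ← R3 + (5/6)·R1: [0, 0, 1/2, 5/2]
R3 ← R3 + (1/2)·R2: [0, 0, 0, 0]
2 nonzero rows, so the 3 vectors span a space of dimension 2.
Since 2 < 3, the vectors are linearly dependent.

no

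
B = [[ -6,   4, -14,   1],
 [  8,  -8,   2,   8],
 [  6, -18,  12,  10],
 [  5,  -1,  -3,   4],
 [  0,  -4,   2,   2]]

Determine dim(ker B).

1

Row reduce to echelon form.
R2 ← R2 + (4/3)·R1: [0, -8/3, -50/3, 28/3]
R3 ← R3 + R1: [0, -14, -2, 11]
R4 ← R4 + (5/6)·R1: [0, 7/3, -44/3, 29/6]
R3 ← R3 − (21/4)·R2: [0, 0, 171/2, -38]
R4 ← R4 + (7/8)·R2: [0, 0, -117/4, 13]
R5 ← R5 − (3/2)·R2: [0, 0, 27, -12]
R4 ← R4 + (13/38)·R3: [0, 0, 0, 0]
R5 ← R5 − (6/19)·R3: [0, 0, 0, 0]
3 nonzero rows, so rank(B) = 3.
B has 4 columns; by rank–nullity, nullity = 4 − 3 = 1.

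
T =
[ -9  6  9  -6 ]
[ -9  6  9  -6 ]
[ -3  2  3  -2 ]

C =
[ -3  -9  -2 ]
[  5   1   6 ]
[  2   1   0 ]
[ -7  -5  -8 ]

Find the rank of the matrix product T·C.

1

First compute TC:
[[117, 126, 102],
 [117, 126, 102],
 [ 39,  42,  34]]
Now row reduce the product.
R2 ← R2 − R1: [0, 0, 0]
R3 ← R3 − (1/3)·R1: [0, 0, 0]
1 nonzero row, so rank(TC) = 1.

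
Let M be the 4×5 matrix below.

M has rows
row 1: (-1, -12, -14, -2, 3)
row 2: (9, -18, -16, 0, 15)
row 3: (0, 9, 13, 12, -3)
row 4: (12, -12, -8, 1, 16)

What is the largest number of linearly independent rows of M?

3

Row reduce to echelon form.
R2 ← R2 + (9)·R1: [0, -126, -142, -18, 42]
R4 ← R4 + (12)·R1: [0, -156, -176, -23, 52]
R3 ← R3 + (1/14)·R2: [0, 0, 20/7, 75/7, 0]
R4 ← R4 − (26/21)·R2: [0, 0, -4/21, -5/7, 0]
R4 ← R4 + (1/15)·R3: [0, 0, 0, 0, 0]
Echelon form has 3 nonzero rows, so rank(M) = 3.
The rank gives the maximum number of linearly independent rows: 3.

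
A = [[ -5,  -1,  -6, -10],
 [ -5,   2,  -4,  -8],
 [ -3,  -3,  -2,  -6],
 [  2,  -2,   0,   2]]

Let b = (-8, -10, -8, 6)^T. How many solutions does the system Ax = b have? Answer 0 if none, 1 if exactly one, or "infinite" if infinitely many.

infinite

Row reduce the augmented matrix [A | b].
R2 ← R2 − R1: [0, 3, 2, 2, -2]
R3 ← R3 − (3/5)·R1: [0, -12/5, 8/5, 0, -16/5]
R4 ← R4 + (2/5)·R1: [0, -12/5, -12/5, -2, 14/5]
R3 ← R3 + (4/5)·R2: [0, 0, 16/5, 8/5, -24/5]
R4 ← R4 + (4/5)·R2: [0, 0, -4/5, -2/5, 6/5]
R4 ← R4 + (1/4)·R3: [0, 0, 0, 0, 0]
The echelon form has 3 nonzero rows, and every pivot lies in the first 4 columns, so rank(A) = rank([A|b]) = 3.
The system is consistent.
rank = 3 < 4 unknowns, so there are infinitely many solutions.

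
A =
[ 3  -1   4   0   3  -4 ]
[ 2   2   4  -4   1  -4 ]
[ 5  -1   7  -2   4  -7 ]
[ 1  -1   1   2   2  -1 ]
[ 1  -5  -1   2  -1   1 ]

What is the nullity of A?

3

Row reduce to echelon form.
R2 ← R2 − (2/3)·R1: [0, 8/3, 4/3, -4, -1, -4/3]
R3 ← R3 − (5/3)·R1: [0, 2/3, 1/3, -2, -1, -1/3]
R4 ← R4 − (1/3)·R1: [0, -2/3, -1/3, 2, 1, 1/3]
R5 ← R5 − (1/3)·R1: [0, -14/3, -7/3, 2, -2, 7/3]
R3 ← R3 − (1/4)·R2: [0, 0, 0, -1, -3/4, 0]
R4 ← R4 + (1/4)·R2: [0, 0, 0, 1, 3/4, 0]
R5 ← R5 + (7/4)·R2: [0, 0, 0, -5, -15/4, 0]
R4 ← R4 + R3: [0, 0, 0, 0, 0, 0]
R5 ← R5 − (5)·R3: [0, 0, 0, 0, 0, 0]
3 nonzero rows, so rank(A) = 3.
A has 6 columns; by rank–nullity, nullity = 6 − 3 = 3.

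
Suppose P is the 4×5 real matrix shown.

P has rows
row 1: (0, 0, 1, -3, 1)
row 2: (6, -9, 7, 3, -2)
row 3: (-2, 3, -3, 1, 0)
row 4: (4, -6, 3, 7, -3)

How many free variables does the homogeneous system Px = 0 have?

Row reduce to echelon form.
Swap R1 ↔ R2
R3 ← R3 + (1/3)·R1: [0, 0, -2/3, 2, -2/3]
R4 ← R4 − (2/3)·R1: [0, 0, -5/3, 5, -5/3]
R3 ← R3 + (2/3)·R2: [0, 0, 0, 0, 0]
R4 ← R4 + (5/3)·R2: [0, 0, 0, 0, 0]
2 nonzero rows, so rank(P) = 2.
P has 5 columns; by rank–nullity, nullity = 5 − 2 = 3.

3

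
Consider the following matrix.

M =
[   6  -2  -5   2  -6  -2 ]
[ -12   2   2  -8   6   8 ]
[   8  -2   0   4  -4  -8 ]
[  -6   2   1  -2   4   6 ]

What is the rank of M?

3

Row reduce to echelon form.
R2 ← R2 + (2)·R1: [0, -2, -8, -4, -6, 4]
R3 ← R3 − (4/3)·R1: [0, 2/3, 20/3, 4/3, 4, -16/3]
R4 ← R4 + R1: [0, 0, -4, 0, -2, 4]
R3 ← R3 + (1/3)·R2: [0, 0, 4, 0, 2, -4]
R4 ← R4 + R3: [0, 0, 0, 0, 0, 0]
Echelon form has 3 nonzero rows, so rank(M) = 3.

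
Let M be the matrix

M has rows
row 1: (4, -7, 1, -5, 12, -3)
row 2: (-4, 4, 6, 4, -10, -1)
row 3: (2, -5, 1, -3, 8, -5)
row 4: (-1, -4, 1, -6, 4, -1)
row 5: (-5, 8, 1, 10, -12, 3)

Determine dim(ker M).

1

Row reduce to echelon form.
R2 ← R2 + R1: [0, -3, 7, -1, 2, -4]
R3 ← R3 − (1/2)·R1: [0, -3/2, 1/2, -1/2, 2, -7/2]
R4 ← R4 + (1/4)·R1: [0, -23/4, 5/4, -29/4, 7, -7/4]
R5 ← R5 + (5/4)·R1: [0, -3/4, 9/4, 15/4, 3, -3/4]
R3 ← R3 − (1/2)·R2: [0, 0, -3, 0, 1, -3/2]
R4 ← R4 − (23/12)·R2: [0, 0, -73/6, -16/3, 19/6, 71/12]
R5 ← R5 − (1/4)·R2: [0, 0, 1/2, 4, 5/2, 1/4]
R4 ← R4 − (73/18)·R3: [0, 0, 0, -16/3, -8/9, 12]
R5 ← R5 + (1/6)·R3: [0, 0, 0, 4, 8/3, 0]
R5 ← R5 + (3/4)·R4: [0, 0, 0, 0, 2, 9]
5 nonzero rows, so rank(M) = 5.
M has 6 columns; by rank–nullity, nullity = 6 − 5 = 1.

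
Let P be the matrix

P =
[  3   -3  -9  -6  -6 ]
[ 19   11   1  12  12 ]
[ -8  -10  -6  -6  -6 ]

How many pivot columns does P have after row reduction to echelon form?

3

Row reduce to echelon form.
R2 ← R2 − (19/3)·R1: [0, 30, 58, 50, 50]
R3 ← R3 + (8/3)·R1: [0, -18, -30, -22, -22]
R3 ← R3 + (3/5)·R2: [0, 0, 24/5, 8, 8]
Echelon form has 3 nonzero rows, so rank(P) = 3.
Each nonzero row contributes one pivot column: 3 pivot columns.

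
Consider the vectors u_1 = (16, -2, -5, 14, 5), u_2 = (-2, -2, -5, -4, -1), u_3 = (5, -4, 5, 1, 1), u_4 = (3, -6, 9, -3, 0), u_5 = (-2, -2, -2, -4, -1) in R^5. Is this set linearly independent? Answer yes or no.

Form the matrix with these vectors as rows and row reduce.
R2 ← R2 + (1/8)·R1: [0, -9/4, -45/8, -9/4, -3/8]
R3 ← R3 − (5/16)·R1: [0, -27/8, 105/16, -27/8, -9/16]
R4 ← R4 − (3/16)·R1: [0, -45/8, 159/16, -45/8, -15/16]
R5 ← R5 + (1/8)·R1: [0, -9/4, -21/8, -9/4, -3/8]
R3 ← R3 − (3/2)·R2: [0, 0, 15, 0, 0]
R4 ← R4 − (5/2)·R2: [0, 0, 24, 0, 0]
R5 ← R5 − R2: [0, 0, 3, 0, 0]
R4 ← R4 − (8/5)·R3: [0, 0, 0, 0, 0]
R5 ← R5 − (1/5)·R3: [0, 0, 0, 0, 0]
3 nonzero rows, so the 5 vectors span a space of dimension 3.
Since 3 < 5, the vectors are linearly dependent.

no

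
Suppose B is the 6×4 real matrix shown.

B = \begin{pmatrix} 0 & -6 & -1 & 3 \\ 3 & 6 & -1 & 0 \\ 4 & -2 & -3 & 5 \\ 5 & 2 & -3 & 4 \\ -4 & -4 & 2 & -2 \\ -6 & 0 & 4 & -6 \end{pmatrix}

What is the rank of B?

Row reduce to echelon form.
Swap R1 ↔ R2
R3 ← R3 − (4/3)·R1: [0, -10, -5/3, 5]
R4 ← R4 − (5/3)·R1: [0, -8, -4/3, 4]
R5 ← R5 + (4/3)·R1: [0, 4, 2/3, -2]
R6 ← R6 + (2)·R1: [0, 12, 2, -6]
R3 ← R3 − (5/3)·R2: [0, 0, 0, 0]
R4 ← R4 − (4/3)·R2: [0, 0, 0, 0]
R5 ← R5 + (2/3)·R2: [0, 0, 0, 0]
R6 ← R6 + (2)·R2: [0, 0, 0, 0]
Echelon form has 2 nonzero rows, so rank(B) = 2.

2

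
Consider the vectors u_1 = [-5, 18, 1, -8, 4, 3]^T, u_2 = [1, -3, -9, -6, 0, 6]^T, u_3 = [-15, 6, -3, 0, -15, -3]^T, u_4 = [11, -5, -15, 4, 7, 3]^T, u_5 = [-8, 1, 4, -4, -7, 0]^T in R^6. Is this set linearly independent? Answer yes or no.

no

Form the matrix with these vectors as rows and row reduce.
R2 ← R2 + (1/5)·R1: [0, 3/5, -44/5, -38/5, 4/5, 33/5]
R3 ← R3 − (3)·R1: [0, -48, -6, 24, -27, -12]
R4 ← R4 + (11/5)·R1: [0, 173/5, -64/5, -68/5, 79/5, 48/5]
R5 ← R5 − (8/5)·R1: [0, -139/5, 12/5, 44/5, -67/5, -24/5]
R3 ← R3 + (80)·R2: [0, 0, -710, -584, 37, 516]
R4 ← R4 − (173/3)·R2: [0, 0, 1484/3, 1274/3, -91/3, -371]
R5 ← R5 + (139/3)·R2: [0, 0, -1216/3, -1030/3, 71/3, 301]
R4 ← R4 + (742/1065)·R3: [0, 0, 0, 6314/355, -1617/355, -4081/355]
R5 ← R5 − (608/1065)·R3: [0, 0, 0, -3526/355, 903/355, 2279/355]
R5 ← R5 + (43/77)·R4: [0, 0, 0, 0, 0, 0]
4 nonzero rows, so the 5 vectors span a space of dimension 4.
Since 4 < 5, the vectors are linearly dependent.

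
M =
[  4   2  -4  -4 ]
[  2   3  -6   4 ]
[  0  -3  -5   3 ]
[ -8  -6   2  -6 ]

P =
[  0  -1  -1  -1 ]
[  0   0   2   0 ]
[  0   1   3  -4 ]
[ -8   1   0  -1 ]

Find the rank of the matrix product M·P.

4

First compute MP:
[[ 32, -12, -12,  16],
 [-32,  -4, -14,  18],
 [-24,  -2, -21,  17],
 [ 48,   4,   2,   6]]
Now row reduce the product.
R2 ← R2 + R1: [0, -16, -26, 34]
R3 ← R3 + (3/4)·R1: [0, -11, -30, 29]
R4 ← R4 − (3/2)·R1: [0, 22, 20, -18]
R3 ← R3 − (11/16)·R2: [0, 0, -97/8, 45/8]
R4 ← R4 + (11/8)·R2: [0, 0, -63/4, 115/4]
R4 ← R4 − (126/97)·R3: [0, 0, 0, 2080/97]
4 nonzero rows, so rank(MP) = 4.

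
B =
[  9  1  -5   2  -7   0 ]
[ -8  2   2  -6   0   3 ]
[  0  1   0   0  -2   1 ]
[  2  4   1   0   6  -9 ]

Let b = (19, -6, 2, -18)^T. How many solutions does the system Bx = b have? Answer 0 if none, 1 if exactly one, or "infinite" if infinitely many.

Row reduce the augmented matrix [B | b].
R2 ← R2 + (8/9)·R1: [0, 26/9, -22/9, -38/9, -56/9, 3, 98/9]
R4 ← R4 − (2/9)·R1: [0, 34/9, 19/9, -4/9, 68/9, -9, -200/9]
R3 ← R3 − (9/26)·R2: [0, 0, 11/13, 19/13, 2/13, -1/26, -23/13]
R4 ← R4 − (17/13)·R2: [0, 0, 69/13, 66/13, 204/13, -168/13, -474/13]
R4 ← R4 − (69/11)·R3: [0, 0, 0, -45/11, 162/11, -279/22, -279/11]
The echelon form has 4 nonzero rows, and every pivot lies in the first 6 columns, so rank(B) = rank([B|b]) = 4.
The system is consistent.
rank = 4 < 6 unknowns, so there are infinitely many solutions.

infinite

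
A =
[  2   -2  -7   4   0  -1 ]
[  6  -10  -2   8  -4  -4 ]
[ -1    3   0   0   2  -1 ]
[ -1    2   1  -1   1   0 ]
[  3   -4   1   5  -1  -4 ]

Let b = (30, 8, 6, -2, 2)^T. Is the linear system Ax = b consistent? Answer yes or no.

Row reduce the augmented matrix [A | b].
R2 ← R2 − (3)·R1: [0, -4, 19, -4, -4, -1, -82]
R3 ← R3 + (1/2)·R1: [0, 2, -7/2, 2, 2, -3/2, 21]
R4 ← R4 + (1/2)·R1: [0, 1, -5/2, 1, 1, -1/2, 13]
R5 ← R5 − (3/2)·R1: [0, -1, 23/2, -1, -1, -5/2, -43]
R3 ← R3 + (1/2)·R2: [0, 0, 6, 0, 0, -2, -20]
R4 ← R4 + (1/4)·R2: [0, 0, 9/4, 0, 0, -3/4, -15/2]
R5 ← R5 − (1/4)·R2: [0, 0, 27/4, 0, 0, -9/4, -45/2]
R4 ← R4 − (3/8)·R3: [0, 0, 0, 0, 0, 0, 0]
R5 ← R5 − (9/8)·R3: [0, 0, 0, 0, 0, 0, 0]
The echelon form has 3 nonzero rows, and every pivot lies in the first 6 columns, so rank(A) = rank([A|b]) = 3.
The system is consistent.

yes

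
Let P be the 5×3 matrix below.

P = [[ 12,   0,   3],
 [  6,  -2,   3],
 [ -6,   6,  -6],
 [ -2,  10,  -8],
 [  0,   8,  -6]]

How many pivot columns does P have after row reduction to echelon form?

Row reduce to echelon form.
R2 ← R2 − (1/2)·R1: [0, -2, 3/2]
R3 ← R3 + (1/2)·R1: [0, 6, -9/2]
R4 ← R4 + (1/6)·R1: [0, 10, -15/2]
R3 ← R3 + (3)·R2: [0, 0, 0]
R4 ← R4 + (5)·R2: [0, 0, 0]
R5 ← R5 + (4)·R2: [0, 0, 0]
Echelon form has 2 nonzero rows, so rank(P) = 2.
Each nonzero row contributes one pivot column: 2 pivot columns.

2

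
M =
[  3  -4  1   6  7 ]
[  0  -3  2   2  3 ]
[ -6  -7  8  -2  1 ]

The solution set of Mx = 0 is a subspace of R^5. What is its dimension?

Row reduce to echelon form.
R3 ← R3 + (2)·R1: [0, -15, 10, 10, 15]
R3 ← R3 − (5)·R2: [0, 0, 0, 0, 0]
2 nonzero rows, so rank(M) = 2.
M has 5 columns; by rank–nullity, nullity = 5 − 2 = 3.

3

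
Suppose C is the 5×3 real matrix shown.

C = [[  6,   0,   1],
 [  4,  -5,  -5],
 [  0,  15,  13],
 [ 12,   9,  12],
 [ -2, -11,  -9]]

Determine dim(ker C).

0

Row reduce to echelon form.
R2 ← R2 − (2/3)·R1: [0, -5, -17/3]
R4 ← R4 − (2)·R1: [0, 9, 10]
R5 ← R5 + (1/3)·R1: [0, -11, -26/3]
R3 ← R3 + (3)·R2: [0, 0, -4]
R4 ← R4 + (9/5)·R2: [0, 0, -1/5]
R5 ← R5 − (11/5)·R2: [0, 0, 19/5]
R4 ← R4 − (1/20)·R3: [0, 0, 0]
R5 ← R5 + (19/20)·R3: [0, 0, 0]
3 nonzero rows, so rank(C) = 3.
C has 3 columns; by rank–nullity, nullity = 3 − 3 = 0.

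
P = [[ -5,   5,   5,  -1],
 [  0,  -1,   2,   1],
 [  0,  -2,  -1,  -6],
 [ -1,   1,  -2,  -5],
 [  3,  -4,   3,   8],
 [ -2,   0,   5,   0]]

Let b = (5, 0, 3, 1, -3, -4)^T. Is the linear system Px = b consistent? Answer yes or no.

no

Row reduce the augmented matrix [P | b].
R4 ← R4 − (1/5)·R1: [0, 0, -3, -24/5, 0]
R5 ← R5 + (3/5)·R1: [0, -1, 6, 37/5, 0]
R6 ← R6 − (2/5)·R1: [0, -2, 3, 2/5, -6]
R3 ← R3 − (2)·R2: [0, 0, -5, -8, 3]
R5 ← R5 − R2: [0, 0, 4, 32/5, 0]
R6 ← R6 − (2)·R2: [0, 0, -1, -8/5, -6]
R4 ← R4 − (3/5)·R3: [0, 0, 0, 0, -9/5]
R5 ← R5 + (4/5)·R3: [0, 0, 0, 0, 12/5]
R6 ← R6 − (1/5)·R3: [0, 0, 0, 0, -33/5]
R5 ← R5 + (4/3)·R4: [0, 0, 0, 0, 0]
R6 ← R6 − (11/3)·R4: [0, 0, 0, 0, 0]
The echelon form has 4 nonzero rows; the last pivot sits in the augmented column, so rank(P) = 3 but rank([P|b]) = 4.
Since the ranks differ, the system is inconsistent.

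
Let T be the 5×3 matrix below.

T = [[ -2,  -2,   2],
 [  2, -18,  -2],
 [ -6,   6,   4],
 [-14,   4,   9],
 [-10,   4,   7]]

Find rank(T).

Row reduce to echelon form.
R2 ← R2 + R1: [0, -20, 0]
R3 ← R3 − (3)·R1: [0, 12, -2]
R4 ← R4 − (7)·R1: [0, 18, -5]
R5 ← R5 − (5)·R1: [0, 14, -3]
R3 ← R3 + (3/5)·R2: [0, 0, -2]
R4 ← R4 + (9/10)·R2: [0, 0, -5]
R5 ← R5 + (7/10)·R2: [0, 0, -3]
R4 ← R4 − (5/2)·R3: [0, 0, 0]
R5 ← R5 − (3/2)·R3: [0, 0, 0]
Echelon form has 3 nonzero rows, so rank(T) = 3.

3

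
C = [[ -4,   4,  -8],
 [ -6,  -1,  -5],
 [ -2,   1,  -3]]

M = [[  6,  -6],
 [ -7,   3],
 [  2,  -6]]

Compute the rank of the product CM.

2

First compute CM:
[[-68,  84],
 [-39,  63],
 [-25,  33]]
Now row reduce the product.
R2 ← R2 − (39/68)·R1: [0, 252/17]
R3 ← R3 − (25/68)·R1: [0, 36/17]
R3 ← R3 − (1/7)·R2: [0, 0]
2 nonzero rows, so rank(CM) = 2.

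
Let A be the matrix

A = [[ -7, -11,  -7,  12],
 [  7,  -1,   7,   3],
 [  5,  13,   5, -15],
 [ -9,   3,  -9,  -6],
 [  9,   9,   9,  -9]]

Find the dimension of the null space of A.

Row reduce to echelon form.
R2 ← R2 + R1: [0, -12, 0, 15]
R3 ← R3 + (5/7)·R1: [0, 36/7, 0, -45/7]
R4 ← R4 − (9/7)·R1: [0, 120/7, 0, -150/7]
R5 ← R5 + (9/7)·R1: [0, -36/7, 0, 45/7]
R3 ← R3 + (3/7)·R2: [0, 0, 0, 0]
R4 ← R4 + (10/7)·R2: [0, 0, 0, 0]
R5 ← R5 − (3/7)·R2: [0, 0, 0, 0]
2 nonzero rows, so rank(A) = 2.
A has 4 columns; by rank–nullity, nullity = 4 − 2 = 2.

2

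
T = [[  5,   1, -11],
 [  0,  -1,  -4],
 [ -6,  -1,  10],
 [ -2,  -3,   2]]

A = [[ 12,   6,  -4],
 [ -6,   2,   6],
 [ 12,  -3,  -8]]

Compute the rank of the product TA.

3

First compute TA:
[[-78,  65,  74],
 [-42,  10,  26],
 [ 54, -68, -62],
 [ 18, -24, -26]]
Now row reduce the product.
R2 ← R2 − (7/13)·R1: [0, -25, -180/13]
R3 ← R3 + (9/13)·R1: [0, -23, -140/13]
R4 ← R4 + (3/13)·R1: [0, -9, -116/13]
R3 ← R3 − (23/25)·R2: [0, 0, 128/65]
R4 ← R4 − (9/25)·R2: [0, 0, -256/65]
R4 ← R4 + (2)·R3: [0, 0, 0]
3 nonzero rows, so rank(TA) = 3.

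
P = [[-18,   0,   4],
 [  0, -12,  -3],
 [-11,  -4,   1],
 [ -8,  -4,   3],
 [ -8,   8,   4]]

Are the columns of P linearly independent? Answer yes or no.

Row reduce P to echelon form.
R3 ← R3 − (11/18)·R1: [0, -4, -13/9]
R4 ← R4 − (4/9)·R1: [0, -4, 11/9]
R5 ← R5 − (4/9)·R1: [0, 8, 20/9]
R3 ← R3 − (1/3)·R2: [0, 0, -4/9]
R4 ← R4 − (1/3)·R2: [0, 0, 20/9]
R5 ← R5 + (2/3)·R2: [0, 0, 2/9]
R4 ← R4 + (5)·R3: [0, 0, 0]
R5 ← R5 + (1/2)·R3: [0, 0, 0]
3 pivots among 3 columns.
Every column is a pivot column, so the columns are linearly independent.

yes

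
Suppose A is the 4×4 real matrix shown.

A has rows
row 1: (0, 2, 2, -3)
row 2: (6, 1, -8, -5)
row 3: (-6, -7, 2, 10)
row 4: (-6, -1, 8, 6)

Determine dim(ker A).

Row reduce to echelon form.
Swap R1 ↔ R2
R3 ← R3 + R1: [0, -6, -6, 5]
R4 ← R4 + R1: [0, 0, 0, 1]
R3 ← R3 + (3)·R2: [0, 0, 0, -4]
R4 ← R4 + (1/4)·R3: [0, 0, 0, 0]
3 nonzero rows, so rank(A) = 3.
A has 4 columns; by rank–nullity, nullity = 4 − 3 = 1.

1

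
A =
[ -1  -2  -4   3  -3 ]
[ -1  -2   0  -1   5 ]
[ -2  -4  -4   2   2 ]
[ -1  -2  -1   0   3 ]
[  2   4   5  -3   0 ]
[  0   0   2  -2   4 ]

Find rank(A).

Row reduce to echelon form.
R2 ← R2 − R1: [0, 0, 4, -4, 8]
R3 ← R3 − (2)·R1: [0, 0, 4, -4, 8]
R4 ← R4 − R1: [0, 0, 3, -3, 6]
R5 ← R5 + (2)·R1: [0, 0, -3, 3, -6]
R3 ← R3 − R2: [0, 0, 0, 0, 0]
R4 ← R4 − (3/4)·R2: [0, 0, 0, 0, 0]
R5 ← R5 + (3/4)·R2: [0, 0, 0, 0, 0]
R6 ← R6 − (1/2)·R2: [0, 0, 0, 0, 0]
Echelon form has 2 nonzero rows, so rank(A) = 2.

2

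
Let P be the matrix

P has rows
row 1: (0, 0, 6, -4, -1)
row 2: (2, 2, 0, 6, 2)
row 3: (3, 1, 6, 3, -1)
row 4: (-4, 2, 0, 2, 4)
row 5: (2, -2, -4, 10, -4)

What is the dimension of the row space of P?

4

Row reduce to echelon form.
Swap R1 ↔ R2
R3 ← R3 − (3/2)·R1: [0, -2, 6, -6, -4]
R4 ← R4 + (2)·R1: [0, 6, 0, 14, 8]
R5 ← R5 − R1: [0, -4, -4, 4, -6]
Swap R2 ↔ R3
R4 ← R4 + (3)·R2: [0, 0, 18, -4, -4]
R5 ← R5 − (2)·R2: [0, 0, -16, 16, 2]
R4 ← R4 − (3)·R3: [0, 0, 0, 8, -1]
R5 ← R5 + (8/3)·R3: [0, 0, 0, 16/3, -2/3]
R5 ← R5 − (2/3)·R4: [0, 0, 0, 0, 0]
Echelon form has 4 nonzero rows, so rank(P) = 4.
The row space has dimension equal to the rank: 4.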